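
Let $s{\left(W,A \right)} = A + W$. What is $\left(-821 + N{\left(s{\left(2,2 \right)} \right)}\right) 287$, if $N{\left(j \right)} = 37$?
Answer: $-225008$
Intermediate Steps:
$\left(-821 + N{\left(s{\left(2,2 \right)} \right)}\right) 287 = \left(-821 + 37\right) 287 = \left(-784\right) 287 = -225008$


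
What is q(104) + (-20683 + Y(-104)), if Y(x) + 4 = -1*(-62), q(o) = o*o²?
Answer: 1104239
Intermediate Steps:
q(o) = o³
Y(x) = 58 (Y(x) = -4 - 1*(-62) = -4 + 62 = 58)
q(104) + (-20683 + Y(-104)) = 104³ + (-20683 + 58) = 1124864 - 20625 = 1104239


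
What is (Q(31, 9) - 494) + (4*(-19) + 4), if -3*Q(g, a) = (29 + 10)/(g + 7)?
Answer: -21521/38 ≈ -566.34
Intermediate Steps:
Q(g, a) = -13/(7 + g) (Q(g, a) = -(29 + 10)/(3*(g + 7)) = -13/(7 + g))
(Q(31, 9) - 494) + (4*(-19) + 4) = (-13/(7 + 31) - 494) + (4*(-19) + 4) = (-13/38 - 494) + (-76 + 4) = (-13*1/38 - 494) - 72 = (-13/38 - 494) - 72 = -18785/38 - 72 = -21521/38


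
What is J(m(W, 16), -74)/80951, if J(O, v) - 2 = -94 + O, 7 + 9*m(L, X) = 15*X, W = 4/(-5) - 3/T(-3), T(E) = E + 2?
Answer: -595/728559 ≈ -0.00081668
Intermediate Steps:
T(E) = 2 + E
W = 11/5 (W = 4/(-5) - 3/(2 - 3) = 4*(-⅕) - 3/(-1) = -⅘ - 3*(-1) = -⅘ + 3 = 11/5 ≈ 2.2000)
m(L, X) = -7/9 + 5*X/3 (m(L, X) = -7/9 + (15*X)/9 = -7/9 + 5*X/3)
J(O, v) = -92 + O (J(O, v) = 2 + (-94 + O) = -92 + O)
J(m(W, 16), -74)/80951 = (-92 + (-7/9 + (5/3)*16))/80951 = (-92 + (-7/9 + 80/3))*(1/80951) = (-92 + 233/9)*(1/80951) = -595/9*1/80951 = -595/728559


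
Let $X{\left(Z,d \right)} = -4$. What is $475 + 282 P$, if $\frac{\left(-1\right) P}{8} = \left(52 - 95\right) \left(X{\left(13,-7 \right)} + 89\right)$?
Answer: $8246155$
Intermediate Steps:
$P = 29240$ ($P = - 8 \left(52 - 95\right) \left(-4 + 89\right) = - 8 \left(52 - 95\right) 85 = - 8 \left(\left(-43\right) 85\right) = \left(-8\right) \left(-3655\right) = 29240$)
$475 + 282 P = 475 + 282 \cdot 29240 = 475 + 8245680 = 8246155$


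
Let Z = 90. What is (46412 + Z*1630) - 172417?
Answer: 20695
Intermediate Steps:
(46412 + Z*1630) - 172417 = (46412 + 90*1630) - 172417 = (46412 + 146700) - 172417 = 193112 - 172417 = 20695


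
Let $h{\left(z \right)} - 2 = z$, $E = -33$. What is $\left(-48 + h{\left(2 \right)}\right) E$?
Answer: $1452$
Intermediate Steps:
$h{\left(z \right)} = 2 + z$
$\left(-48 + h{\left(2 \right)}\right) E = \left(-48 + \left(2 + 2\right)\right) \left(-33\right) = \left(-48 + 4\right) \left(-33\right) = \left(-44\right) \left(-33\right) = 1452$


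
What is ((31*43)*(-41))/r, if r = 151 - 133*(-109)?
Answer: -54653/14648 ≈ -3.7311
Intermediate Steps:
r = 14648 (r = 151 + 14497 = 14648)
((31*43)*(-41))/r = ((31*43)*(-41))/14648 = (1333*(-41))*(1/14648) = -54653*1/14648 = -54653/14648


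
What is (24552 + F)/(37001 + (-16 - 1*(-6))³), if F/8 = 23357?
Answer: 211408/36001 ≈ 5.8723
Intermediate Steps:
F = 186856 (F = 8*23357 = 186856)
(24552 + F)/(37001 + (-16 - 1*(-6))³) = (24552 + 186856)/(37001 + (-16 - 1*(-6))³) = 211408/(37001 + (-16 + 6)³) = 211408/(37001 + (-10)³) = 211408/(37001 - 1000) = 211408/36001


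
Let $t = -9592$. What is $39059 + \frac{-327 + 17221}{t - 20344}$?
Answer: $\frac{584626665}{14968} \approx 39058.0$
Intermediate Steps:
$39059 + \frac{-327 + 17221}{t - 20344} = 39059 + \frac{-327 + 17221}{-9592 - 20344} = 39059 + \frac{16894}{-29936} = 39059 + 16894 \left(- \frac{1}{29936}\right) = 39059 - \frac{8447}{14968} = \frac{584626665}{14968}$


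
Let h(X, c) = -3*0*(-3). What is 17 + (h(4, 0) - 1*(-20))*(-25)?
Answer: -483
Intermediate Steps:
h(X, c) = 0 (h(X, c) = 0*(-3) = 0)
17 + (h(4, 0) - 1*(-20))*(-25) = 17 + (0 - 1*(-20))*(-25) = 17 + (0 + 20)*(-25) = 17 + 20*(-25) = 17 - 500 = -483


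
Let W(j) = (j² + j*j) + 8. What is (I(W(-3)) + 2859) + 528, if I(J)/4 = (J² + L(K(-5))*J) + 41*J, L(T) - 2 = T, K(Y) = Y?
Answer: 10043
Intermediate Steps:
W(j) = 8 + 2*j² (W(j) = (j² + j²) + 8 = 2*j² + 8 = 8 + 2*j²)
L(T) = 2 + T
I(J) = 4*J² + 152*J (I(J) = 4*((J² + (2 - 5)*J) + 41*J) = 4*((J² - 3*J) + 41*J) = 4*(J² + 38*J) = 4*J² + 152*J)
(I(W(-3)) + 2859) + 528 = (4*(8 + 2*(-3)²)*(38 + (8 + 2*(-3)²)) + 2859) + 528 = (4*(8 + 2*9)*(38 + (8 + 2*9)) + 2859) + 528 = (4*(8 + 18)*(38 + (8 + 18)) + 2859) + 528 = (4*26*(38 + 26) + 2859) + 528 = (4*26*64 + 2859) + 528 = (6656 + 2859) + 528 = 9515 + 528 = 10043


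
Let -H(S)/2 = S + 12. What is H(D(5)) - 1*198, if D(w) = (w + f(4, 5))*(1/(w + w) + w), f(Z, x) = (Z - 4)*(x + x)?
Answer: -273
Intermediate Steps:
f(Z, x) = 2*x*(-4 + Z) (f(Z, x) = (-4 + Z)*(2*x) = 2*x*(-4 + Z))
D(w) = w*(w + 1/(2*w)) (D(w) = (w + 2*5*(-4 + 4))*(1/(w + w) + w) = (w + 2*5*0)*(1/(2*w) + w) = (w + 0)*(1/(2*w) + w) = w*(w + 1/(2*w)))
H(S) = -24 - 2*S (H(S) = -2*(S + 12) = -2*(12 + S) = -24 - 2*S)
H(D(5)) - 1*198 = (-24 - 2*(½ + 5²)) - 1*198 = (-24 - 2*(½ + 25)) - 198 = (-24 - 2*51/2) - 198 = (-24 - 51) - 198 = -75 - 198 = -273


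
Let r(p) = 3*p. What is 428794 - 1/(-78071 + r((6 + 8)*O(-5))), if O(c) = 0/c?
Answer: 33476376375/78071 ≈ 4.2879e+5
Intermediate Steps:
O(c) = 0
428794 - 1/(-78071 + r((6 + 8)*O(-5))) = 428794 - 1/(-78071 + 3*((6 + 8)*0)) = 428794 - 1/(-78071 + 3*(14*0)) = 428794 - 1/(-78071 + 3*0) = 428794 - 1/(-78071 + 0) = 428794 - 1/(-78071) = 428794 - 1*(-1/78071) = 428794 + 1/78071 = 33476376375/78071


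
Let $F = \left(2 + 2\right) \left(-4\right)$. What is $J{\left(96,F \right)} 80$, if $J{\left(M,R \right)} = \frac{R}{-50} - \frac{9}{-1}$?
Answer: $\frac{3728}{5} \approx 745.6$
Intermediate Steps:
$F = -16$ ($F = 4 \left(-4\right) = -16$)
$J{\left(M,R \right)} = 9 - \frac{R}{50}$ ($J{\left(M,R \right)} = R \left(- \frac{1}{50}\right) - -9 = - \frac{R}{50} + 9 = 9 - \frac{R}{50}$)
$J{\left(96,F \right)} 80 = \left(9 - - \frac{8}{25}\right) 80 = \left(9 + \frac{8}{25}\right) 80 = \frac{233}{25} \cdot 80 = \frac{3728}{5}$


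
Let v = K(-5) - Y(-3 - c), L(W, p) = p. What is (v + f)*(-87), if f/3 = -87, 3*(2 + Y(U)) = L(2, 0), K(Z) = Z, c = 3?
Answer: 22968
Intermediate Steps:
Y(U) = -2 (Y(U) = -2 + (⅓)*0 = -2 + 0 = -2)
f = -261 (f = 3*(-87) = -261)
v = -3 (v = -5 - 1*(-2) = -5 + 2 = -3)
(v + f)*(-87) = (-3 - 261)*(-87) = -264*(-87) = 22968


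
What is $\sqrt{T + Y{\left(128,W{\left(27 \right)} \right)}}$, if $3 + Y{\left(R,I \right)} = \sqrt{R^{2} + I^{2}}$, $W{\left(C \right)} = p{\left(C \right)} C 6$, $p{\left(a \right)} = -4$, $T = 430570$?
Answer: $\sqrt{430567 + 8 \sqrt{6817}} \approx 656.68$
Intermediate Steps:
$W{\left(C \right)} = - 24 C$ ($W{\left(C \right)} = - 4 C 6 = - 24 C$)
$Y{\left(R,I \right)} = -3 + \sqrt{I^{2} + R^{2}}$ ($Y{\left(R,I \right)} = -3 + \sqrt{R^{2} + I^{2}} = -3 + \sqrt{I^{2} + R^{2}}$)
$\sqrt{T + Y{\left(128,W{\left(27 \right)} \right)}} = \sqrt{430570 - \left(3 - \sqrt{\left(\left(-24\right) 27\right)^{2} + 128^{2}}\right)} = \sqrt{430570 - \left(3 - \sqrt{\left(-648\right)^{2} + 16384}\right)} = \sqrt{430570 - \left(3 - \sqrt{419904 + 16384}\right)} = \sqrt{430570 - \left(3 - \sqrt{436288}\right)} = \sqrt{430570 - \left(3 - 8 \sqrt{6817}\right)} = \sqrt{430567 + 8 \sqrt{6817}}$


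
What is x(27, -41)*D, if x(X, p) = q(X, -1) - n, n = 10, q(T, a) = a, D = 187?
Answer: -2057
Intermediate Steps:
x(X, p) = -11 (x(X, p) = -1 - 1*10 = -1 - 10 = -11)
x(27, -41)*D = -11*187 = -2057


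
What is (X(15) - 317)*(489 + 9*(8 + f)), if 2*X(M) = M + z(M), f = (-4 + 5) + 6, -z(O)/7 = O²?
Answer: -684528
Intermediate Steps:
z(O) = -7*O²
f = 7 (f = 1 + 6 = 7)
X(M) = M/2 - 7*M²/2 (X(M) = (M - 7*M²)/2 = M/2 - 7*M²/2)
(X(15) - 317)*(489 + 9*(8 + f)) = ((½)*15*(1 - 7*15) - 317)*(489 + 9*(8 + 7)) = ((½)*15*(1 - 105) - 317)*(489 + 9*15) = ((½)*15*(-104) - 317)*(489 + 135) = (-780 - 317)*624 = -1097*624 = -684528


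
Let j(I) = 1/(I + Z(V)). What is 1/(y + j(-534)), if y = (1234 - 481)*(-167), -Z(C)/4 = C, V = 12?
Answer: -582/73187083 ≈ -7.9522e-6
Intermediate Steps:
Z(C) = -4*C
y = -125751 (y = 753*(-167) = -125751)
j(I) = 1/(-48 + I) (j(I) = 1/(I - 4*12) = 1/(I - 48) = 1/(-48 + I))
1/(y + j(-534)) = 1/(-125751 + 1/(-48 - 534)) = 1/(-125751 + 1/(-582)) = 1/(-125751 - 1/582) = 1/(-73187083/582) = -582/73187083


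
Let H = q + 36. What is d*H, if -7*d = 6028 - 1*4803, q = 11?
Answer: -8225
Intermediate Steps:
d = -175 (d = -(6028 - 1*4803)/7 = -(6028 - 4803)/7 = -⅐*1225 = -175)
H = 47 (H = 11 + 36 = 47)
d*H = -175*47 = -8225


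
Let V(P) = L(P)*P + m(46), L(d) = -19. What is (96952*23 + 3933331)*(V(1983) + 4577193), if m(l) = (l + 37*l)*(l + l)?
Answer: 28969213091364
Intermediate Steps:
m(l) = 76*l**2 (m(l) = (38*l)*(2*l) = 76*l**2)
V(P) = 160816 - 19*P (V(P) = -19*P + 76*46**2 = -19*P + 76*2116 = -19*P + 160816 = 160816 - 19*P)
(96952*23 + 3933331)*(V(1983) + 4577193) = (96952*23 + 3933331)*((160816 - 19*1983) + 4577193) = (2229896 + 3933331)*((160816 - 37677) + 4577193) = 6163227*(123139 + 4577193) = 6163227*4700332 = 28969213091364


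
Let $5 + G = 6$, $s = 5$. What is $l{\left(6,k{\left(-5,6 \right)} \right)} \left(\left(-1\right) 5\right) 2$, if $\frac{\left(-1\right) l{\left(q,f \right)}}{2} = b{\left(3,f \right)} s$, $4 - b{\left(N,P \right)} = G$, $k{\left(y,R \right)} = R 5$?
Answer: $300$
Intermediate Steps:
$k{\left(y,R \right)} = 5 R$
$G = 1$ ($G = -5 + 6 = 1$)
$b{\left(N,P \right)} = 3$ ($b{\left(N,P \right)} = 4 - 1 = 3$)
$l{\left(q,f \right)} = -30$ ($l{\left(q,f \right)} = - 2 \cdot 3 \cdot 5 = \left(-2\right) 15 = -30$)
$l{\left(6,k{\left(-5,6 \right)} \right)} \left(\left(-1\right) 5\right) 2 = - 30 \left(\left(-1\right) 5\right) 2 = \left(-30\right) \left(-5\right) 2 = 150 \cdot 2 = 300$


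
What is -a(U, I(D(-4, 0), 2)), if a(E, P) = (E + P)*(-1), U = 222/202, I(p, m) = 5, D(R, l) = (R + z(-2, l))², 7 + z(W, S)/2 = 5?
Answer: 616/101 ≈ 6.0990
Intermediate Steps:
z(W, S) = -4 (z(W, S) = -14 + 2*5 = -14 + 10 = -4)
D(R, l) = (-4 + R)² (D(R, l) = (R - 4)² = (-4 + R)²)
U = 111/101 (U = 222*(1/202) = 111/101 ≈ 1.0990)
a(E, P) = -E - P
-a(U, I(D(-4, 0), 2)) = -(-1*111/101 - 1*5) = -(-111/101 - 5) = -1*(-616/101) = 616/101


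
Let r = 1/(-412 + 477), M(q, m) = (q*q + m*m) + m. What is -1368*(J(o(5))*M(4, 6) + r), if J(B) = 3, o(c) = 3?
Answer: -15473448/65 ≈ -2.3805e+5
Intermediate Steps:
M(q, m) = m + m² + q² (M(q, m) = (q² + m²) + m = (m² + q²) + m = m + m² + q²)
r = 1/65 ≈ 0.015385
-1368*(J(o(5))*M(4, 6) + r) = -1368*(3*(6 + 6² + 4²) + 1/65) = -1368*(3*(6 + 36 + 16) + 1/65) = -1368*(3*58 + 1/65) = -1368*(174 + 1/65) = -1368*11311/65 = -15473448/65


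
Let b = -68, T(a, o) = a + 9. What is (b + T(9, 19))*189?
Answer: -9450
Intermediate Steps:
T(a, o) = 9 + a
(b + T(9, 19))*189 = (-68 + (9 + 9))*189 = (-68 + 18)*189 = -50*189 = -9450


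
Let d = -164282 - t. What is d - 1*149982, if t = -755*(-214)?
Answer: -475834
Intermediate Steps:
t = 161570
d = -325852 (d = -164282 - 1*161570 = -164282 - 161570 = -325852)
d - 1*149982 = -325852 - 1*149982 = -325852 - 149982 = -475834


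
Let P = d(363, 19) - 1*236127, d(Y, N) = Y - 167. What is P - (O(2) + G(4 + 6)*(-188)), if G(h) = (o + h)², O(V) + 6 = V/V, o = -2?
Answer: -223894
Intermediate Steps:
O(V) = -5 (O(V) = -6 + V/V = -6 + 1 = -5)
d(Y, N) = -167 + Y
G(h) = (-2 + h)²
P = -235931 (P = (-167 + 363) - 1*236127 = 196 - 236127 = -235931)
P - (O(2) + G(4 + 6)*(-188)) = -235931 - (-5 + (-2 + (4 + 6))²*(-188)) = -235931 - (-5 + (-2 + 10)²*(-188)) = -235931 - (-5 + 8²*(-188)) = -235931 - (-5 + 64*(-188)) = -235931 - (-5 - 12032) = -235931 - 1*(-12037) = -235931 + 12037 = -223894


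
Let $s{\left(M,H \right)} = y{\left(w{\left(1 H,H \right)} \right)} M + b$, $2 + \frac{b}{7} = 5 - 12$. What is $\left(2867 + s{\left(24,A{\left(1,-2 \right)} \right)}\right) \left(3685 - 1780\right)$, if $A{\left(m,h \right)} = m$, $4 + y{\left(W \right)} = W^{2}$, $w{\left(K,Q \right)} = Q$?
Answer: $5204460$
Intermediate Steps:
$y{\left(W \right)} = -4 + W^{2}$
$b = -63$ ($b = -14 + 7 \left(5 - 12\right) = -14 + 7 \left(-7\right) = -14 - 49 = -63$)
$s{\left(M,H \right)} = -63 + M \left(-4 + H^{2}\right)$ ($s{\left(M,H \right)} = \left(-4 + H^{2}\right) M - 63 = M \left(-4 + H^{2}\right) - 63 = -63 + M \left(-4 + H^{2}\right)$)
$\left(2867 + s{\left(24,A{\left(1,-2 \right)} \right)}\right) \left(3685 - 1780\right) = \left(2867 + \left(-63 + 24 \left(-4 + 1^{2}\right)\right)\right) \left(3685 - 1780\right) = \left(2867 + \left(-63 + 24 \left(-4 + 1\right)\right)\right) 1905 = \left(2867 + \left(-63 + 24 \left(-3\right)\right)\right) 1905 = \left(2867 - 135\right) 1905 = 2732 \cdot 1905 = 5204460$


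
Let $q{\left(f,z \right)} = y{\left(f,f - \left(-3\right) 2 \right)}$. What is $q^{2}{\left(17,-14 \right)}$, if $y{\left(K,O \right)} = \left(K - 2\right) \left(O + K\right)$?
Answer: $360000$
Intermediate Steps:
$y{\left(K,O \right)} = \left(-2 + K\right) \left(K + O\right)$
$q{\left(f,z \right)} = -12 + f^{2} - 4 f + f \left(6 + f\right)$ ($q{\left(f,z \right)} = f^{2} - 2 f - 2 \left(f - \left(-3\right) 2\right) + f \left(f - \left(-3\right) 2\right) = f^{2} - 2 f - 2 \left(f - -6\right) + f \left(f - -6\right) = f^{2} - 2 f - 2 \left(f + 6\right) + f \left(f + 6\right) = f^{2} - 2 f - 2 \left(6 + f\right) + f \left(6 + f\right) = f^{2} - 2 f - \left(12 + 2 f\right) + f \left(6 + f\right) = -12 + f^{2} - 4 f + f \left(6 + f\right)$)
$q^{2}{\left(17,-14 \right)} = \left(-12 + 2 \cdot 17 + 2 \cdot 17^{2}\right)^{2} = \left(-12 + 34 + 2 \cdot 289\right)^{2} = \left(-12 + 34 + 578\right)^{2} = 600^{2} = 360000$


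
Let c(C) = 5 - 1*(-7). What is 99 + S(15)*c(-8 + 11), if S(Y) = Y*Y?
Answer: 2799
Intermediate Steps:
S(Y) = Y²
c(C) = 12 (c(C) = 5 + 7 = 12)
99 + S(15)*c(-8 + 11) = 99 + 15²*12 = 99 + 225*12 = 99 + 2700 = 2799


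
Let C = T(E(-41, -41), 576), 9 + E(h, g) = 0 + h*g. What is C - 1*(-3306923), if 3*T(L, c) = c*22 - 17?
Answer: 9933424/3 ≈ 3.3111e+6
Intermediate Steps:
E(h, g) = -9 + g*h (E(h, g) = -9 + (0 + h*g) = -9 + (0 + g*h) = -9 + g*h)
T(L, c) = -17/3 + 22*c/3 (T(L, c) = (c*22 - 17)/3 = (22*c - 17)/3 = (-17 + 22*c)/3 = -17/3 + 22*c/3)
C = 12655/3 (C = -17/3 + (22/3)*576 = -17/3 + 4224 = 12655/3 ≈ 4218.3)
C - 1*(-3306923) = 12655/3 - 1*(-3306923) = 12655/3 + 3306923 = 9933424/3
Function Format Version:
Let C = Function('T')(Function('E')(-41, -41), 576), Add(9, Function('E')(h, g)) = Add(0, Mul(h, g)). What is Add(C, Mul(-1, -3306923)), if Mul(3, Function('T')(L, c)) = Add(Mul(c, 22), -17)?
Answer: Rational(9933424, 3) ≈ 3.3111e+6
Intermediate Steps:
Function('E')(h, g) = Add(-9, Mul(g, h)) (Function('E')(h, g) = Add(-9, Add(0, Mul(h, g))) = Add(-9, Add(0, Mul(g, h))) = Add(-9, Mul(g, h)))
Function('T')(L, c) = Add(Rational(-17, 3), Mul(Rational(22, 3), c)) (Function('T')(L, c) = Mul(Rational(1, 3), Add(Mul(c, 22), -17)) = Mul(Rational(1, 3), Add(Mul(22, c), -17)) = Mul(Rational(1, 3), Add(-17, Mul(22, c))) = Add(Rational(-17, 3), Mul(Rational(22, 3), c)))
C = Rational(12655, 3) (C = Add(Rational(-17, 3), Mul(Rational(22, 3), 576)) = Add(Rational(-17, 3), 4224) = Rational(12655, 3) ≈ 4218.3)
Add(C, Mul(-1, -3306923)) = Add(Rational(12655, 3), Mul(-1, -3306923)) = Add(Rational(12655, 3), 3306923) = Rational(9933424, 3)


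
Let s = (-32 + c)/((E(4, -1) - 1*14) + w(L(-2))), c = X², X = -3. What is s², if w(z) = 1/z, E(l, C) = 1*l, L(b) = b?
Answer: 2116/441 ≈ 4.7982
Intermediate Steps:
E(l, C) = l
c = 9 (c = (-3)² = 9)
s = 46/21 (s = (-32 + 9)/((4 - 1*14) + 1/(-2)) = -23/((4 - 14) - ½) = -23/(-10 - ½) = -23/(-21/2) = -23*(-2/21) = 46/21 ≈ 2.1905)
s² = (46/21)² = 2116/441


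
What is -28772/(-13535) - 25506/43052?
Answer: 446734217/291354410 ≈ 1.5333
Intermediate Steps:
-28772/(-13535) - 25506/43052 = -28772*(-1/13535) - 25506*1/43052 = 28772/13535 - 12753/21526 = 446734217/291354410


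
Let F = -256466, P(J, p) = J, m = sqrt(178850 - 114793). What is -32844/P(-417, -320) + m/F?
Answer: 10948/139 - sqrt(64057)/256466 ≈ 78.762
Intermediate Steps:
m = sqrt(64057) ≈ 253.09
-32844/P(-417, -320) + m/F = -32844/(-417) + sqrt(64057)/(-256466) = -32844*(-1/417) + sqrt(64057)*(-1/256466) = 10948/139 - sqrt(64057)/256466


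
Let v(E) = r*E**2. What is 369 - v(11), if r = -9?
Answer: 1458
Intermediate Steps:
v(E) = -9*E**2
369 - v(11) = 369 - (-9)*11**2 = 369 - (-9)*121 = 369 - 1*(-1089) = 369 + 1089 = 1458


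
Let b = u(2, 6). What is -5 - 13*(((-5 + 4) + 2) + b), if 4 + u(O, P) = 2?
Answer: 8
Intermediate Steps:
u(O, P) = -2 (u(O, P) = -4 + 2 = -2)
b = -2
-5 - 13*(((-5 + 4) + 2) + b) = -5 - 13*(((-5 + 4) + 2) - 2) = -5 - 13*((-1 + 2) - 2) = -5 - 13*(1 - 2) = -5 - 13*(-1) = -5 + 13 = 8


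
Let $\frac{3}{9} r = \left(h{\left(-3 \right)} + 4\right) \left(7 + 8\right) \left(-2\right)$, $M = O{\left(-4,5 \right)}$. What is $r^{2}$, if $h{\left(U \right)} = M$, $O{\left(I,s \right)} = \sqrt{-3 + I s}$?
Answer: $-56700 + 64800 i \sqrt{23} \approx -56700.0 + 3.1077 \cdot 10^{5} i$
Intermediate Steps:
$M = i \sqrt{23}$ ($M = \sqrt{-3 - 20} = \sqrt{-23} = i \sqrt{23} \approx 4.7958 i$)
$h{\left(U \right)} = i \sqrt{23}$
$r = -360 - 90 i \sqrt{23}$ ($r = 3 \left(i \sqrt{23} + 4\right) \left(7 + 8\right) \left(-2\right) = 3 \left(4 + i \sqrt{23}\right) 15 \left(-2\right) = 3 \left(60 + 15 i \sqrt{23}\right) \left(-2\right) = 3 \left(-120 - 30 i \sqrt{23}\right) = -360 - 90 i \sqrt{23} \approx -360.0 - 431.63 i$)
$r^{2} = \left(-360 - 90 i \sqrt{23}\right)^{2}$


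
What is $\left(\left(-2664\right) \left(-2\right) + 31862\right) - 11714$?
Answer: $25476$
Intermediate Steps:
$\left(\left(-2664\right) \left(-2\right) + 31862\right) - 11714 = \left(5328 + 31862\right) - 11714 = 37190 - 11714 = 25476$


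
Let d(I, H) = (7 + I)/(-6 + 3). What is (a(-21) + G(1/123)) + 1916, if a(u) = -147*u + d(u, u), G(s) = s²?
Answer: 75760990/15129 ≈ 5007.7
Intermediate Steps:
d(I, H) = -7/3 - I/3 (d(I, H) = (7 + I)/(-3) = (7 + I)*(-⅓) = -7/3 - I/3)
a(u) = -7/3 - 442*u/3 (a(u) = -147*u + (-7/3 - u/3) = -7/3 - 442*u/3)
(a(-21) + G(1/123)) + 1916 = ((-7/3 - 442/3*(-21)) + (1/123)²) + 1916 = ((-7/3 + 3094) + (1/123)²) + 1916 = (9275/3 + 1/15129) + 1916 = 46773826/15129 + 1916 = 75760990/15129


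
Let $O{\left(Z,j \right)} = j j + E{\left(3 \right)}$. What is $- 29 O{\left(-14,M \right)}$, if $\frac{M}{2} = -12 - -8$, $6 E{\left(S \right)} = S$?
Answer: $- \frac{3741}{2} \approx -1870.5$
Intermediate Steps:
$E{\left(S \right)} = \frac{S}{6}$
$M = -8$ ($M = 2 \left(-12 - -8\right) = 2 \left(-12 + 8\right) = 2 \left(-4\right) = -8$)
$O{\left(Z,j \right)} = \frac{1}{2} + j^{2}$ ($O{\left(Z,j \right)} = j j + \frac{1}{6} \cdot 3 = j^{2} + \frac{1}{2} = \frac{1}{2} + j^{2}$)
$- 29 O{\left(-14,M \right)} = - 29 \left(\frac{1}{2} + \left(-8\right)^{2}\right) = - 29 \left(\frac{1}{2} + 64\right) = \left(-29\right) \frac{129}{2} = - \frac{3741}{2}$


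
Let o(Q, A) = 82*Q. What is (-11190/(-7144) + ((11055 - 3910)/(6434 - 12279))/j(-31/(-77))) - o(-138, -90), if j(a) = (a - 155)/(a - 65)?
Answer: 23439108338515/2071131328 ≈ 11317.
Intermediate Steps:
j(a) = (-155 + a)/(-65 + a)
(-11190/(-7144) + ((11055 - 3910)/(6434 - 12279))/j(-31/(-77))) - o(-138, -90) = (-11190/(-7144) + ((11055 - 3910)/(6434 - 12279))/(((-155 - 31/(-77))/(-65 - 31/(-77))))) - 82*(-138) = (-11190*(-1/7144) + (7145/(-5845))/(((-155 - 31*(-1/77))/(-65 - 31*(-1/77))))) - 1*(-11316) = (5595/3572 + (7145*(-1/5845))/(((-155 + 31/77)/(-65 + 31/77)))) + 11316 = (5595/3572 - 1429/(1169*(-11904/77/(-4974/77)))) + 11316 = (5595/3572 - 1429/(1169*((-77/4974*(-11904/77))))) + 11316 = (5595/3572 - 1429/(1169*1984/829)) + 11316 = (5595/3572 - 1429/1169*829/1984) + 11316 = (5595/3572 - 1184641/2319296) + 11316 = 2186230867/2071131328 + 11316 = 23439108338515/2071131328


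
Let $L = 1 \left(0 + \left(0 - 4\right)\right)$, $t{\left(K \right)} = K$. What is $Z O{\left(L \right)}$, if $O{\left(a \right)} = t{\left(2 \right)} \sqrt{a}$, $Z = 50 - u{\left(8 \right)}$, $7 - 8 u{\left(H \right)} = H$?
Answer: $\frac{401 i}{2} \approx 200.5 i$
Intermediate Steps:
$L = -4$ ($L = 1 \left(0 - 4\right) = 1 \left(-4\right) = -4$)
$u{\left(H \right)} = \frac{7}{8} - \frac{H}{8}$
$Z = \frac{401}{8}$ ($Z = 50 - \left(\frac{7}{8} - 1\right) = 50 - - \frac{1}{8} = 50 + \frac{1}{8} = \frac{401}{8} \approx 50.125$)
$O{\left(a \right)} = 2 \sqrt{a}$
$Z O{\left(L \right)} = \frac{401 \cdot 2 \sqrt{-4}}{8} = \frac{401 \cdot 2 \cdot 2 i}{8} = \frac{401 \cdot 4 i}{8} = \frac{401 i}{2}$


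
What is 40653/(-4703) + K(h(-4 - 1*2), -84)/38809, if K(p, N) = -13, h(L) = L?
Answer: -1577763416/182518727 ≈ -8.6444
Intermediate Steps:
40653/(-4703) + K(h(-4 - 1*2), -84)/38809 = 40653/(-4703) - 13/38809 = 40653*(-1/4703) - 13*1/38809 = -40653/4703 - 13/38809 = -1577763416/182518727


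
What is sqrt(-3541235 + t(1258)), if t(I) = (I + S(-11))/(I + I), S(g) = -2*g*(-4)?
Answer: I*sqrt(5604230290610)/1258 ≈ 1881.8*I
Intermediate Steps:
S(g) = 8*g
t(I) = (-88 + I)/(2*I) (t(I) = (I + 8*(-11))/(I + I) = (I - 88)/((2*I)) = (-88 + I)*(1/(2*I)) = (-88 + I)/(2*I))
sqrt(-3541235 + t(1258)) = sqrt(-3541235 + (1/2)*(-88 + 1258)/1258) = sqrt(-3541235 + (1/2)*(1/1258)*1170) = sqrt(-3541235 + 585/1258) = sqrt(-4454873045/1258) = I*sqrt(5604230290610)/1258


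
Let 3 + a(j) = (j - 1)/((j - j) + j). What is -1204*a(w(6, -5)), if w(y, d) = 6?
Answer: 7826/3 ≈ 2608.7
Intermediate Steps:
a(j) = -3 + (-1 + j)/j (a(j) = -3 + (j - 1)/((j - j) + j) = -3 + (-1 + j)/(0 + j) = -3 + (-1 + j)/j)
-1204*a(w(6, -5)) = -1204*(-2 - 1/6) = -1204*(-2 - 1*⅙) = -1204*(-2 - ⅙) = -1204*(-13/6) = 7826/3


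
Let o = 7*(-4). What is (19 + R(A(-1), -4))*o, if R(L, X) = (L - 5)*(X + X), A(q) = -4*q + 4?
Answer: 140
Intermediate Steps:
o = -28
A(q) = 4 - 4*q
R(L, X) = 2*X*(-5 + L) (R(L, X) = (-5 + L)*(2*X) = 2*X*(-5 + L))
(19 + R(A(-1), -4))*o = (19 + 2*(-4)*(-5 + (4 - 4*(-1))))*(-28) = (19 + 2*(-4)*(-5 + (4 + 4)))*(-28) = (19 + 2*(-4)*(-5 + 8))*(-28) = (19 + 2*(-4)*3)*(-28) = (19 - 24)*(-28) = -5*(-28) = 140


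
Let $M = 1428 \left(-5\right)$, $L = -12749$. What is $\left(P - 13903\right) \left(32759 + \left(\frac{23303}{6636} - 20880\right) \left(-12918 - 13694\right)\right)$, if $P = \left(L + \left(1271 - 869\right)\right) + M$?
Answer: $- \frac{1465561612745580}{79} \approx -1.8551 \cdot 10^{13}$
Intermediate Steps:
$M = -7140$
$P = -19487$ ($P = \left(-12749 + \left(1271 - 869\right)\right) - 7140 = \left(-12749 + 402\right) - 7140 = -12347 - 7140 = -19487$)
$\left(P - 13903\right) \left(32759 + \left(\frac{23303}{6636} - 20880\right) \left(-12918 - 13694\right)\right) = \left(-19487 - 13903\right) \left(32759 + \left(\frac{23303}{6636} - 20880\right) \left(-12918 - 13694\right)\right) = - 33390 \left(32759 + \left(23303 \cdot \frac{1}{6636} - 20880\right) \left(-26612\right)\right) = - 33390 \left(32759 + \left(\frac{3329}{948} - 20880\right) \left(-26612\right)\right) = - 33390 \left(32759 - - \frac{131668930883}{237}\right) = - 33390 \left(32759 + \frac{131668930883}{237}\right) = \left(-33390\right) \frac{131676694766}{237} = - \frac{1465561612745580}{79}$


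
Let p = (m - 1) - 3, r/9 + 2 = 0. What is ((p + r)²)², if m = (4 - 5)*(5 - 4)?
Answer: 279841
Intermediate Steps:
r = -18 (r = -18 + 9*0 = -18 + 0 = -18)
m = -1 (m = -1*1 = -1)
p = -5 (p = (-1 - 1) - 3 = -2 - 3 = -5)
((p + r)²)² = ((-5 - 18)²)² = ((-23)²)² = 529² = 279841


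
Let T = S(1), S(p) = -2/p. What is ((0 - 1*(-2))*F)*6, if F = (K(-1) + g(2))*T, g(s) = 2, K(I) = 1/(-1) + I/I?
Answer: -48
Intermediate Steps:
K(I) = 0 (K(I) = 1*(-1) + 1 = -1 + 1 = 0)
T = -2 (T = -2/1 = -2*1 = -2)
F = -4 (F = (0 + 2)*(-2) = 2*(-2) = -4)
((0 - 1*(-2))*F)*6 = ((0 - 1*(-2))*(-4))*6 = ((0 + 2)*(-4))*6 = (2*(-4))*6 = -8*6 = -48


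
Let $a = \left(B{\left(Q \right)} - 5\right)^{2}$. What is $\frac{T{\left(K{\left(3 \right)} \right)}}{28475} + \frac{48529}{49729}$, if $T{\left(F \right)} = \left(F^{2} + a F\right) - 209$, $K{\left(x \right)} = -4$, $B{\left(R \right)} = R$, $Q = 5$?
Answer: $\frac{1372265578}{1416033275} \approx 0.96909$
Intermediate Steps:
$a = 0$ ($a = \left(5 - 5\right)^{2} = 0^{2} = 0$)
$T{\left(F \right)} = -209 + F^{2}$ ($T{\left(F \right)} = \left(F^{2} + 0 F\right) - 209 = \left(F^{2} + 0\right) - 209 = F^{2} - 209 = -209 + F^{2}$)
$\frac{T{\left(K{\left(3 \right)} \right)}}{28475} + \frac{48529}{49729} = \frac{-209 + \left(-4\right)^{2}}{28475} + \frac{48529}{49729} = \left(-209 + 16\right) \frac{1}{28475} + 48529 \cdot \frac{1}{49729} = \left(-193\right) \frac{1}{28475} + \frac{48529}{49729} = - \frac{193}{28475} + \frac{48529}{49729} = \frac{1372265578}{1416033275}$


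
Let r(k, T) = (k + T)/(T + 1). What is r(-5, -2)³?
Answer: 343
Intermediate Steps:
r(k, T) = (T + k)/(1 + T)
r(-5, -2)³ = ((-2 - 5)/(1 - 2))³ = (-7/(-1))³ = (-1*(-7))³ = 7³ = 343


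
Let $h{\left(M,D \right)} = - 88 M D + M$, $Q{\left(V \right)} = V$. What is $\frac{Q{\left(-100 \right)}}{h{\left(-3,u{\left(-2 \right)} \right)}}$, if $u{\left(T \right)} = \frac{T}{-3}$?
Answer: $- \frac{100}{173} \approx -0.57803$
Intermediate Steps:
$u{\left(T \right)} = - \frac{T}{3}$ ($u{\left(T \right)} = T \left(- \frac{1}{3}\right) = - \frac{T}{3}$)
$h{\left(M,D \right)} = M - 88 D M$ ($h{\left(M,D \right)} = - 88 D M + M = M - 88 D M$)
$\frac{Q{\left(-100 \right)}}{h{\left(-3,u{\left(-2 \right)} \right)}} = - \frac{100}{\left(-3\right) \left(1 - 88 \left(\left(- \frac{1}{3}\right) \left(-2\right)\right)\right)} = - \frac{100}{\left(-3\right) \left(1 - \frac{176}{3}\right)} = - \frac{100}{\left(-3\right) \left(- \frac{173}{3}\right)} = - \frac{100}{173}$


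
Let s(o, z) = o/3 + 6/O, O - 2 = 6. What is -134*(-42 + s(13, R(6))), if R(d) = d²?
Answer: 29681/6 ≈ 4946.8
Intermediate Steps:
O = 8 (O = 2 + 6 = 8)
s(o, z) = ¾ + o/3 (s(o, z) = o/3 + 6/8 = o*(⅓) + 6*(⅛) = o/3 + ¾ = ¾ + o/3)
-134*(-42 + s(13, R(6))) = -134*(-42 + (¾ + (⅓)*13)) = -134*(-42 + (¾ + 13/3)) = -134*(-42 + 61/12) = -134*(-443/12) = 29681/6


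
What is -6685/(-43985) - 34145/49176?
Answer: -234625253/432601272 ≈ -0.54236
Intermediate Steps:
-6685/(-43985) - 34145/49176 = -6685*(-1/43985) - 34145*1/49176 = 1337/8797 - 34145/49176 = -234625253/432601272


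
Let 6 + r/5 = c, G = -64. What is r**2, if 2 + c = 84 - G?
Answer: 490000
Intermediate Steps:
c = 146 (c = -2 + (84 - 1*(-64)) = -2 + (84 + 64) = -2 + 148 = 146)
r = 700 (r = -30 + 5*146 = -30 + 730 = 700)
r**2 = 700**2 = 490000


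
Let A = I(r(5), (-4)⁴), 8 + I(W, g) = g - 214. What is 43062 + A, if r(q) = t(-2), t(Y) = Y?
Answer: 43096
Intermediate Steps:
r(q) = -2
I(W, g) = -222 + g (I(W, g) = -8 + (g - 214) = -8 + (-214 + g) = -222 + g)
A = 34 (A = -222 + (-4)⁴ = -222 + 256 = 34)
43062 + A = 43062 + 34 = 43096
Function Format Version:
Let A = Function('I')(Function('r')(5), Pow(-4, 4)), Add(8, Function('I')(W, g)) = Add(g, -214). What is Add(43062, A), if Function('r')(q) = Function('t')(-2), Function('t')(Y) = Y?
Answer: 43096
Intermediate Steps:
Function('r')(q) = -2
Function('I')(W, g) = Add(-222, g) (Function('I')(W, g) = Add(-8, Add(g, -214)) = Add(-8, Add(-214, g)) = Add(-222, g))
A = 34 (A = Add(-222, Pow(-4, 4)) = Add(-222, 256) = 34)
Add(43062, A) = Add(43062, 34) = 43096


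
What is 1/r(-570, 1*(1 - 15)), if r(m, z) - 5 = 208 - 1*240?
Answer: -1/27 ≈ -0.037037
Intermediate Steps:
r(m, z) = -27 (r(m, z) = 5 + (208 - 1*240) = 5 + (208 - 240) = 5 - 32 = -27)
1/r(-570, 1*(1 - 15)) = 1/(-27) = -1/27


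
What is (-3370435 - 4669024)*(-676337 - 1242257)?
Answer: 15424457800646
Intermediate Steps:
(-3370435 - 4669024)*(-676337 - 1242257) = -8039459*(-1918594) = 15424457800646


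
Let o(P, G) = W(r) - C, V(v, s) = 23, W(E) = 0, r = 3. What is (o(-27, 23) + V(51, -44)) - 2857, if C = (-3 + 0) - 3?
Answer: -2828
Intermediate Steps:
C = -6 (C = -3 - 3 = -6)
o(P, G) = 6 (o(P, G) = 0 - 1*(-6) = 0 + 6 = 6)
(o(-27, 23) + V(51, -44)) - 2857 = (6 + 23) - 2857 = 29 - 2857 = -2828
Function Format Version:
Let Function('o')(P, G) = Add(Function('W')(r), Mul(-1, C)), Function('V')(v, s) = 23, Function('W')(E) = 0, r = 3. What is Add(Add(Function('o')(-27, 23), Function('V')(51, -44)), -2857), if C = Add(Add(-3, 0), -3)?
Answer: -2828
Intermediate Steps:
C = -6 (C = Add(-3, -3) = -6)
Function('o')(P, G) = 6 (Function('o')(P, G) = Add(0, Mul(-1, -6)) = Add(0, 6) = 6)
Add(Add(Function('o')(-27, 23), Function('V')(51, -44)), -2857) = Add(Add(6, 23), -2857) = Add(29, -2857) = -2828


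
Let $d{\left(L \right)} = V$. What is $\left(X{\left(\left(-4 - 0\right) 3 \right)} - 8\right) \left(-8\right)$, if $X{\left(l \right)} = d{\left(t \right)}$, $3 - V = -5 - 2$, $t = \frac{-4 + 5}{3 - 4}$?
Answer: $-16$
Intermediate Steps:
$t = -1$ ($t = 1 \frac{1}{-1} = 1 \left(-1\right) = -1$)
$V = 10$ ($V = 3 - \left(-5 - 2\right) = 3 - -7 = 3 + 7 = 10$)
$d{\left(L \right)} = 10$
$X{\left(l \right)} = 10$
$\left(X{\left(\left(-4 - 0\right) 3 \right)} - 8\right) \left(-8\right) = \left(10 - 8\right) \left(-8\right) = 2 \left(-8\right) = -16$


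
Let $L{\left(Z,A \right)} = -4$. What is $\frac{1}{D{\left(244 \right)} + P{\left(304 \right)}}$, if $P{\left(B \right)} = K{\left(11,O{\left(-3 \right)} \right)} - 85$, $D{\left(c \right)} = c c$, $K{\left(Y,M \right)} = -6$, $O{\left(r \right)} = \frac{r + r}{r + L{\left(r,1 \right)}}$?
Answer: $\frac{1}{59445} \approx 1.6822 \cdot 10^{-5}$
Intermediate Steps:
$O{\left(r \right)} = \frac{2 r}{-4 + r}$ ($O{\left(r \right)} = \frac{r + r}{r - 4} = \frac{2 r}{-4 + r}$)
$D{\left(c \right)} = c^{2}$
$P{\left(B \right)} = -91$ ($P{\left(B \right)} = -6 - 85 = -91$)
$\frac{1}{D{\left(244 \right)} + P{\left(304 \right)}} = \frac{1}{244^{2} - 91} = \frac{1}{59536 - 91} = \frac{1}{59445}$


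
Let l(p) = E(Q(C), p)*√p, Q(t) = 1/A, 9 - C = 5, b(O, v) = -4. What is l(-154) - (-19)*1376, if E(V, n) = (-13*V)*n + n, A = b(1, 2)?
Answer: 26144 - 1309*I*√154/2 ≈ 26144.0 - 8122.1*I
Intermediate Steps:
A = -4
C = 4 (C = 9 - 1*5 = 9 - 5 = 4)
Q(t) = -¼ (Q(t) = 1/(-4) = -¼)
E(V, n) = n - 13*V*n (E(V, n) = -13*V*n + n = n - 13*V*n)
l(p) = 17*p^(3/2)/4 (l(p) = (p*(1 - 13*(-¼)))*√p = (p*(1 + 13/4))*√p = (p*(17/4))*√p = (17*p/4)*√p = 17*p^(3/2)/4)
l(-154) - (-19)*1376 = 17*(-154)^(3/2)/4 - (-19)*1376 = 17*(-154*I*√154)/4 - 1*(-26144) = -1309*I*√154/2 + 26144 = 26144 - 1309*I*√154/2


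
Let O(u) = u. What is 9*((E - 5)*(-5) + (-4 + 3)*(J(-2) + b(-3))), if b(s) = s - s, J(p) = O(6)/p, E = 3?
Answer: 117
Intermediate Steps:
J(p) = 6/p
b(s) = 0
9*((E - 5)*(-5) + (-4 + 3)*(J(-2) + b(-3))) = 9*((3 - 5)*(-5) + (-4 + 3)*(6/(-2) + 0)) = 9*(-2*(-5) - (6*(-½) + 0)) = 9*(10 - (-3 + 0)) = 9*(10 - 1*(-3)) = 9*(10 + 3) = 9*13 = 117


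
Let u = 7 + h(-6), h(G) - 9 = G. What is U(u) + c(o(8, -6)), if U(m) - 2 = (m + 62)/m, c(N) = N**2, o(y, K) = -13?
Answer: 891/5 ≈ 178.20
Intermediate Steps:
h(G) = 9 + G
u = 10 (u = 7 + (9 - 6) = 7 + 3 = 10)
U(m) = 2 + (62 + m)/m (U(m) = 2 + (m + 62)/m = 2 + (62 + m)/m)
U(u) + c(o(8, -6)) = (3 + 62/10) + (-13)**2 = (3 + 62*(1/10)) + 169 = (3 + 31/5) + 169 = 46/5 + 169 = 891/5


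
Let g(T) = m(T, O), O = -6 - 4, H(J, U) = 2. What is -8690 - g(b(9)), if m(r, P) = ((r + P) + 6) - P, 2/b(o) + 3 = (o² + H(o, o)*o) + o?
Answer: -913082/105 ≈ -8696.0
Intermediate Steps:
O = -10
b(o) = 2/(-3 + o² + 3*o) (b(o) = 2/(-3 + ((o² + 2*o) + o)) = 2/(-3 + (o² + 3*o)) = 2/(-3 + o² + 3*o))
m(r, P) = 6 + r (m(r, P) = ((P + r) + 6) - P = (6 + P + r) - P = 6 + r)
g(T) = 6 + T
-8690 - g(b(9)) = -8690 - (6 + 2/(-3 + 9² + 3*9)) = -8690 - (6 + 2/(-3 + 81 + 27)) = -8690 - (6 + 2/105) = -8690 - 1*632/105 = -8690 - 632/105 = -913082/105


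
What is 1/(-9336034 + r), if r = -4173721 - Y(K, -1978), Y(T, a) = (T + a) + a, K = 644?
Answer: -1/13506443 ≈ -7.4039e-8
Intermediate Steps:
Y(T, a) = T + 2*a
r = -4170409 (r = -4173721 - (644 + 2*(-1978)) = -4173721 - (644 - 3956) = -4173721 - 1*(-3312) = -4173721 + 3312 = -4170409)
1/(-9336034 + r) = 1/(-9336034 - 4170409) = 1/(-13506443) = -1/13506443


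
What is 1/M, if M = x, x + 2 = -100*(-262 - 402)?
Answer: 1/66398 ≈ 1.5061e-5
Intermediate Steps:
x = 66398 (x = -2 - 100*(-262 - 402) = -2 - 100*(-664) = -2 + 66400 = 66398)
M = 66398
1/M = 1/66398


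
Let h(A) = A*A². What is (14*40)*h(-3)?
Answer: -15120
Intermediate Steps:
h(A) = A³
(14*40)*h(-3) = (14*40)*(-3)³ = 560*(-27) = -15120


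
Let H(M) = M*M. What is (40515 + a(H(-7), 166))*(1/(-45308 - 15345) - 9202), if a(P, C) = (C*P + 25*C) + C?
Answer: -29561297559255/60653 ≈ -4.8738e+8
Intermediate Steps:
H(M) = M**2
a(P, C) = 26*C + C*P (a(P, C) = (25*C + C*P) + C = 26*C + C*P)
(40515 + a(H(-7), 166))*(1/(-45308 - 15345) - 9202) = (40515 + 166*(26 + (-7)**2))*(1/(-45308 - 15345) - 9202) = (40515 + 166*(26 + 49))*(1/(-60653) - 9202) = (40515 + 166*75)*(-1/60653 - 9202) = (40515 + 12450)*(-558128907/60653) = 52965*(-558128907/60653) = -29561297559255/60653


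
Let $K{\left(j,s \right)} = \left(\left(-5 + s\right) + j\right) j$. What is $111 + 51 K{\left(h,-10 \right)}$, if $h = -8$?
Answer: $9495$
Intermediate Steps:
$K{\left(j,s \right)} = j \left(-5 + j + s\right)$ ($K{\left(j,s \right)} = \left(-5 + j + s\right) j = j \left(-5 + j + s\right)$)
$111 + 51 K{\left(h,-10 \right)} = 111 + 51 \left(- 8 \left(-5 - 8 - 10\right)\right) = 111 + 51 \left(\left(-8\right) \left(-23\right)\right) = 111 + 51 \cdot 184 = 111 + 9384 = 9495$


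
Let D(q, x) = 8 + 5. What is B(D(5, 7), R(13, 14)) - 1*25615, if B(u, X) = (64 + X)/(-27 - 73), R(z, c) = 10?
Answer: -1280787/50 ≈ -25616.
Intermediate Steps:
D(q, x) = 13
B(u, X) = -16/25 - X/100 (B(u, X) = (64 + X)/(-100) = (64 + X)*(-1/100) = -16/25 - X/100)
B(D(5, 7), R(13, 14)) - 1*25615 = (-16/25 - 1/100*10) - 1*25615 = (-16/25 - ⅒) - 25615 = -37/50 - 25615 = -1280787/50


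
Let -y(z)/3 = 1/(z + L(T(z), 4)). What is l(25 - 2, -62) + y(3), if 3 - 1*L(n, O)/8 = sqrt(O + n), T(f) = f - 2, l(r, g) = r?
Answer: 9326/409 - 24*sqrt(5)/409 ≈ 22.671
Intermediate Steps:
T(f) = -2 + f
L(n, O) = 24 - 8*sqrt(O + n)
y(z) = -3/(24 + z - 8*sqrt(2 + z)) (y(z) = -3/(z + (24 - 8*sqrt(4 + (-2 + z)))) = -3/(z + (24 - 8*sqrt(2 + z))) = -3/(24 + z - 8*sqrt(2 + z)))
l(25 - 2, -62) + y(3) = (25 - 2) - 3/(24 + 3 - 8*sqrt(2 + 3)) = 23 - 3/(24 + 3 - 8*sqrt(5)) = 23 - 3/(27 - 8*sqrt(5))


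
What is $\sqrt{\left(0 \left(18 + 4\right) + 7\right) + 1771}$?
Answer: $\sqrt{1778} \approx 42.166$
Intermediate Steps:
$\sqrt{\left(0 \left(18 + 4\right) + 7\right) + 1771} = \sqrt{\left(0 \cdot 22 + 7\right) + 1771} = \sqrt{\left(0 + 7\right) + 1771} = \sqrt{7 + 1771} = \sqrt{1778}$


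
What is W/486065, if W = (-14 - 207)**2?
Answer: 48841/486065 ≈ 0.10048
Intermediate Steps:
W = 48841 (W = (-221)**2 = 48841)
W/486065 = 48841/486065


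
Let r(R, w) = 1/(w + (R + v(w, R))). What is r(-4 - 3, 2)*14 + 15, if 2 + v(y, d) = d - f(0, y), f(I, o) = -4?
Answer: 68/5 ≈ 13.600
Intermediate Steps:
v(y, d) = 2 + d (v(y, d) = -2 + (d - 1*(-4)) = -2 + (d + 4) = -2 + (4 + d) = 2 + d)
r(R, w) = 1/(2 + w + 2*R) (r(R, w) = 1/(w + (R + (2 + R))) = 1/(w + (2 + 2*R)) = 1/(2 + w + 2*R))
r(-4 - 3, 2)*14 + 15 = 14/(2 + 2 + 2*(-4 - 3)) + 15 = 14/(2 + 2 + 2*(-7)) + 15 = 14/(2 + 2 - 14) + 15 = 14/(-10) + 15 = -1/10*14 + 15 = -7/5 + 15 = 68/5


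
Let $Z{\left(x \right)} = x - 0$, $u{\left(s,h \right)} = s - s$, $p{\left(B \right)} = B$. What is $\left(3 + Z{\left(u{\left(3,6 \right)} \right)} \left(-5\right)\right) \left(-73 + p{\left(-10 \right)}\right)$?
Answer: $-249$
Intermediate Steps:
$u{\left(s,h \right)} = 0$
$Z{\left(x \right)} = x$ ($Z{\left(x \right)} = x + 0 = x$)
$\left(3 + Z{\left(u{\left(3,6 \right)} \right)} \left(-5\right)\right) \left(-73 + p{\left(-10 \right)}\right) = \left(3 + 0 \left(-5\right)\right) \left(-73 - 10\right) = \left(3 + 0\right) \left(-83\right) = 3 \left(-83\right) = -249$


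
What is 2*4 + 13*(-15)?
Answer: -187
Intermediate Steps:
2*4 + 13*(-15) = 8 - 195 = -187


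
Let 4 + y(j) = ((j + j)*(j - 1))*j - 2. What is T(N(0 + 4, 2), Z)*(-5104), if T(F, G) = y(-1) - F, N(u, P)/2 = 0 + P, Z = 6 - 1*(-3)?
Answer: 71456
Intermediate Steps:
Z = 9 (Z = 6 + 3 = 9)
y(j) = -6 + 2*j**2*(-1 + j) (y(j) = -4 + (((j + j)*(j - 1))*j - 2) = -4 + (((2*j)*(-1 + j))*j - 2) = -4 + ((2*j*(-1 + j))*j - 2) = -4 + (2*j**2*(-1 + j) - 2) = -4 + (-2 + 2*j**2*(-1 + j)) = -6 + 2*j**2*(-1 + j))
N(u, P) = 2*P (N(u, P) = 2*(0 + P) = 2*P)
T(F, G) = -10 - F (T(F, G) = (-6 - 2*(-1)**2 + 2*(-1)**3) - F = (-6 - 2*1 + 2*(-1)) - F = (-6 - 2 - 2) - F = -10 - F)
T(N(0 + 4, 2), Z)*(-5104) = (-10 - 2*2)*(-5104) = (-10 - 1*4)*(-5104) = (-10 - 4)*(-5104) = -14*(-5104) = 71456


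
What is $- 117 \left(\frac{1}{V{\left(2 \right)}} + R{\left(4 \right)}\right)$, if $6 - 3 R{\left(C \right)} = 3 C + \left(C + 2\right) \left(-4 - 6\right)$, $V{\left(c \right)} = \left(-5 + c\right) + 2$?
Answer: $-1989$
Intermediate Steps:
$V{\left(c \right)} = -3 + c$
$R{\left(C \right)} = \frac{26}{3} + \frac{7 C}{3}$ ($R{\left(C \right)} = 2 - \frac{3 C + \left(C + 2\right) \left(-4 - 6\right)}{3} = 2 - \frac{3 C + \left(2 + C\right) \left(-10\right)}{3} = 2 - \frac{3 C - \left(20 + 10 C\right)}{3} = 2 - \frac{-20 - 7 C}{3} = 2 + \left(\frac{20}{3} + \frac{7 C}{3}\right) = \frac{26}{3} + \frac{7 C}{3}$)
$- 117 \left(\frac{1}{V{\left(2 \right)}} + R{\left(4 \right)}\right) = - 117 \left(\frac{1}{-3 + 2} + \left(\frac{26}{3} + \frac{7}{3} \cdot 4\right)\right) = - 117 \left(\frac{1}{-1} + \left(\frac{26}{3} + \frac{28}{3}\right)\right) = - 117 \left(-1 + 18\right) = \left(-117\right) 17 = -1989$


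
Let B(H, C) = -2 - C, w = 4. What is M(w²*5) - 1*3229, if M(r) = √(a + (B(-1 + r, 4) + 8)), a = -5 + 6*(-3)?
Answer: -3229 + I*√21 ≈ -3229.0 + 4.5826*I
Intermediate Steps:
a = -23 (a = -5 - 18 = -23)
M(r) = I*√21 (M(r) = √(-23 + ((-2 - 1*4) + 8)) = √(-23 + ((-2 - 4) + 8)) = √(-23 + (-6 + 8)) = √(-23 + 2) = √(-21) = I*√21)
M(w²*5) - 1*3229 = I*√21 - 1*3229 = I*√21 - 3229 = -3229 + I*√21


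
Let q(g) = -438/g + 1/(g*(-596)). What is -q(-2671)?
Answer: -261049/1591916 ≈ -0.16398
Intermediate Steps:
q(g) = -261049/(596*g) (q(g) = -438/g - 1/596/g = -438/g - 1/(596*g) = -261049/(596*g))
-q(-2671) = -(-261049)/(596*(-2671)) = -(-261049)*(-1)/(596*2671) = -1*261049/1591916 = -261049/1591916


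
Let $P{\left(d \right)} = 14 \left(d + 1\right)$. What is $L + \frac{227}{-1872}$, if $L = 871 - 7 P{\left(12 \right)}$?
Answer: $- \frac{754643}{1872} \approx -403.12$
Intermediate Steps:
$P{\left(d \right)} = 14 + 14 d$ ($P{\left(d \right)} = 14 \left(1 + d\right) = 14 + 14 d$)
$L = -403$ ($L = 871 - 7 \left(14 + 14 \cdot 12\right) = 871 - 7 \left(14 + 168\right) = 871 - 1274 = -403$)
$L + \frac{227}{-1872} = -403 + \frac{227}{-1872} = -403 + 227 \left(- \frac{1}{1872}\right) = -403 - \frac{227}{1872} = - \frac{754643}{1872}$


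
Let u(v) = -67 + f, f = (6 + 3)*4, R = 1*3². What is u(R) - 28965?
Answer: -28996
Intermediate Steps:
R = 9 (R = 1*9 = 9)
f = 36 (f = 9*4 = 36)
u(v) = -31 (u(v) = -67 + 36 = -31)
u(R) - 28965 = -31 - 28965 = -28996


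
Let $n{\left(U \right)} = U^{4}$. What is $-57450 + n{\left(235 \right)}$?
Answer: $3049743175$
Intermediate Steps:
$-57450 + n{\left(235 \right)} = -57450 + 235^{4} = -57450 + 3049800625 = 3049743175$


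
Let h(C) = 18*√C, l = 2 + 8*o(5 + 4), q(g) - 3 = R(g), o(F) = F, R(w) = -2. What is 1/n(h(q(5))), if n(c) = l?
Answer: 1/74 ≈ 0.013514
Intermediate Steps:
q(g) = 1 (q(g) = 3 - 2 = 1)
l = 74 (l = 2 + 8*(5 + 4) = 2 + 8*9 = 2 + 72 = 74)
n(c) = 74
1/n(h(q(5))) = 1/74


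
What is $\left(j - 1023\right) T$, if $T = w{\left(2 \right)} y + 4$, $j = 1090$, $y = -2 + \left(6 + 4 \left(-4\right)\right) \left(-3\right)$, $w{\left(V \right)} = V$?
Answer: $4020$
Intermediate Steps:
$y = 28$ ($y = -2 + \left(6 - 16\right) \left(-3\right) = -2 - -30 = -2 + 30 = 28$)
$T = 60$ ($T = 2 \cdot 28 + 4 = 56 + 4 = 60$)
$\left(j - 1023\right) T = \left(1090 - 1023\right) 60 = 67 \cdot 60 = 4020$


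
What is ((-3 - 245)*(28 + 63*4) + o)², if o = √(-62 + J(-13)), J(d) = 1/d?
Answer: (902720 - I*√10491)²/169 ≈ 4.8219e+9 - 1.0942e+6*I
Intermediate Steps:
o = I*√10491/13 (o = √(-62 + 1/(-13)) = √(-62 - 1/13) = √(-807/13) = I*√10491/13 ≈ 7.8789*I)
((-3 - 245)*(28 + 63*4) + o)² = ((-3 - 245)*(28 + 63*4) + I*√10491/13)² = (-248*(28 + 252) + I*√10491/13)² = (-248*280 + I*√10491/13)² = (-69440 + I*√10491/13)²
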